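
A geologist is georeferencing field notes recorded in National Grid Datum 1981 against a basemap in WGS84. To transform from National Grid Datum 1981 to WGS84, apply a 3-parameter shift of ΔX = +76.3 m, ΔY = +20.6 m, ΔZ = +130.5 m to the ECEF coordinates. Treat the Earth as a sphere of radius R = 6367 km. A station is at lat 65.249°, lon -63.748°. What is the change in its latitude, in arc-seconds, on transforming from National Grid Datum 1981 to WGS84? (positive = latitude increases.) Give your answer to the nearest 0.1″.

Δφ = 1.3″

sin φ = 0.908136, cos φ = 0.418676, sin λ = -0.896857, cos λ = 0.442320.
North component: ΔN = −sin φ cos λ·ΔX − sin φ sin λ·ΔY + cos φ·ΔZ = −(0.908136)(0.442320)(76.3) − (0.908136)(-0.896857)(20.6) + (0.418676)(130.5) = 40.77 m.
1° of latitude spans πR/180 = 111125 m, so Δφ = 40.77 / 111125 × 3600 = 1.321″.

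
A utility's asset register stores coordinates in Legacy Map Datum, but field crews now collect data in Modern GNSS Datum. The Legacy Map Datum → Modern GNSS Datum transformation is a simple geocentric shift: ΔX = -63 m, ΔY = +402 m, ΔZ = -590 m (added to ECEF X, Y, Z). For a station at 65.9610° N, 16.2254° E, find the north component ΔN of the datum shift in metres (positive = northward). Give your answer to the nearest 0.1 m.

The local north axis is (−sin φ cos λ, −sin φ sin λ, cos φ), giving ΔN = 55.244 − 102.583 − 240.341 = -287.68 m.

ΔN = -287.7 m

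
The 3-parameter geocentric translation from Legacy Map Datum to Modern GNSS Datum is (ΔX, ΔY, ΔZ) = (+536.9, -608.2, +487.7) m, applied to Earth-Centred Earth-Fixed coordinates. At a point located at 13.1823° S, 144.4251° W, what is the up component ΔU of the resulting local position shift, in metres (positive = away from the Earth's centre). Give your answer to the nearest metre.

ΔU = -192 m

The local up (radial) axis is (cos φ cos λ, cos φ sin λ, sin φ), giving ΔU = -425.184 + 344.507 − 111.220 = -191.90 m.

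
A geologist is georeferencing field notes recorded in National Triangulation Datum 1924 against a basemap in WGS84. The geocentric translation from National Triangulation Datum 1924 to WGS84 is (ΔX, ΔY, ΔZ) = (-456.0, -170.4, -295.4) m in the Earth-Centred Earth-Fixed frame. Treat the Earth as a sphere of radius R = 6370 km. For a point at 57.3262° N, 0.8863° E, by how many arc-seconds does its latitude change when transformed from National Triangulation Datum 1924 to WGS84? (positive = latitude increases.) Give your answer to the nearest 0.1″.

sin φ = 0.841758, cos φ = 0.539855, sin λ = 0.015468, cos λ = 0.999880.
North component: ΔN = −sin φ cos λ·ΔX − sin φ sin λ·ΔY + cos φ·ΔZ = −(0.841758)(0.999880)(-456.0) − (0.841758)(0.015468)(-170.4) + (0.539855)(-295.4) = 226.54 m.
1° of latitude spans πR/180 = 111177 m, so Δφ = 226.54 / 111177 × 3600 = 7.336″.

Δφ = 7.3″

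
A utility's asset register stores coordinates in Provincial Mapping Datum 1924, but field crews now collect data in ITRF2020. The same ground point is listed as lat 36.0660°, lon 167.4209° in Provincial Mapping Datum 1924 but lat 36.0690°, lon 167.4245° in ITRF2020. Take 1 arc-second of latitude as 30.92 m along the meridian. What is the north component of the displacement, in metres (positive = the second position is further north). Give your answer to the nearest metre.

ΔN = 334 m

Δφ = 36.0690° − 36.0660° = +0.0030°; Δλ = 167.4245° − 167.4209° = +0.0036°.
1° of latitude = 3600 × 30.92 = 111312 m.
ΔN = Δφ × 111312 = 333.9 m; ΔE = Δλ × 111312 × cos(36.0660°) = +0.0036 × 111312 × 0.808339 = 323.9 m.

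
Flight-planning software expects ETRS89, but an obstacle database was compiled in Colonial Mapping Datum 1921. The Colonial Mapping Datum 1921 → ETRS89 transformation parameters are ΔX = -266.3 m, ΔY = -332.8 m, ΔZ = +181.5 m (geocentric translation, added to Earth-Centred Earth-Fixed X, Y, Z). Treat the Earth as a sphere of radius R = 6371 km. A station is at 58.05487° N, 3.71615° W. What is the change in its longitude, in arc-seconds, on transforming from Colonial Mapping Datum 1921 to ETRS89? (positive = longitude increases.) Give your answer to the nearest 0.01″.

sin φ = 0.848555, cos φ = 0.529107, sin λ = -0.064814, cos λ = 0.997897.
East component: ΔE = −sin λ·ΔX + cos λ·ΔY = −(-0.064814)(-266.3) + (0.997897)(-332.8) = -349.36 m.
1° of latitude spans πR/180 = 111195 m; at latitude φ, 1° of longitude spans that × cos φ = 58834.0 m, so Δλ = -349.36 / 58834.0 × 3600 = -21.377″.

Δλ = -21.38″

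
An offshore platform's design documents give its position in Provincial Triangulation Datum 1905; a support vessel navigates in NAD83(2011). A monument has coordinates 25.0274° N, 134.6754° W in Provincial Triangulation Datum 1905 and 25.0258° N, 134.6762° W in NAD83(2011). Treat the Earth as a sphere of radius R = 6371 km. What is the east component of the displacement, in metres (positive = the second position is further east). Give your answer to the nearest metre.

ΔE = -81 m

Δφ = 25.0258° − 25.0274° = -0.0016°; Δλ = -134.6762° − -134.6754° = -0.0008°.
1° along a meridian = πR/180 = 111195 m.
ΔN = Δφ × 111195 = -177.9 m; ΔE = Δλ × 111195 × cos(25.0274°) = -0.0008 × 111195 × 0.906106 = -80.6 m.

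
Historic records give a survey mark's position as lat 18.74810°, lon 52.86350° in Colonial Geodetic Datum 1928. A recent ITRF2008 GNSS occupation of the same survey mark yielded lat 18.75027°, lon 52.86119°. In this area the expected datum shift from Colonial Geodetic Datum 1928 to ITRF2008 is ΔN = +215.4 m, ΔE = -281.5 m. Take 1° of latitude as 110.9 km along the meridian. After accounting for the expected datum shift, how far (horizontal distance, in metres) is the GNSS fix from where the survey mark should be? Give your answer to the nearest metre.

Observed coordinate differences: Δφ = +0.00217°, Δλ = -0.00231°.
Converting to metres (1° lat = 110900 m, cos φ = 0.946941): observed ΔN = 240.7 m, observed ΔE = -242.6 m.
Subtracting the expected shift leaves a residual of 240.7 − (215.4) = 25.3 m north and -242.6 − (-281.5) = 38.9 m east.
Residual distance = √(25.3² + 38.9²) = 46.4 m.

46 m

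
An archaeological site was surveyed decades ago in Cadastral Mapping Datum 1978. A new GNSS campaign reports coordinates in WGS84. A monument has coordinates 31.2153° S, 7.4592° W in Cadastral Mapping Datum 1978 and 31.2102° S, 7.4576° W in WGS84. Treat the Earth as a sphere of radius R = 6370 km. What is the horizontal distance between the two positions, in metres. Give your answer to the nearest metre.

Δφ = -31.2102° − -31.2153° = +0.0051°; Δλ = -7.4576° − -7.4592° = +0.0016°.
1° along a meridian = πR/180 = 111177 m.
ΔN = Δφ × 111177 = 567.0 m; ΔE = Δλ × 111177 × cos(-31.2153°) = +0.0016 × 111177 × 0.855226 = 152.1 m.
Distance = √(ΔE² + ΔN²) = √(152.1² + 567.0²) = 587.1 m.

587 m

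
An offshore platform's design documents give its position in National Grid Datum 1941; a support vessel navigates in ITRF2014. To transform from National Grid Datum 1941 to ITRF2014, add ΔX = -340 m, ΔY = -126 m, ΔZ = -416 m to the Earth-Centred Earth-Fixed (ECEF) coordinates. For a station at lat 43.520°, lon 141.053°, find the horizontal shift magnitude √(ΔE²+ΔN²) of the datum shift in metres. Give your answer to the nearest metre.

530 m

At φ = 43.520°, λ = 141.053°: sin φ = 0.688608, cos φ = 0.725134, sin λ = 0.628601, cos λ = -0.777728.
ΔE = −sin λ·ΔX + cos λ·ΔY = −(0.628601)·(-340) + (-0.777728)·(-126) = 311.72 m.
ΔN = −sin φ cos λ·ΔX − sin φ sin λ·ΔY + cos φ·ΔZ = −(0.688608)(-0.777728)(-340) − (0.688608)(0.628601)(-126) + (0.725134)(-416) = -429.20 m.
Horizontal magnitude = √(ΔE² + ΔN²) = √(311.72² + (-429.20)²) = 530.46 m.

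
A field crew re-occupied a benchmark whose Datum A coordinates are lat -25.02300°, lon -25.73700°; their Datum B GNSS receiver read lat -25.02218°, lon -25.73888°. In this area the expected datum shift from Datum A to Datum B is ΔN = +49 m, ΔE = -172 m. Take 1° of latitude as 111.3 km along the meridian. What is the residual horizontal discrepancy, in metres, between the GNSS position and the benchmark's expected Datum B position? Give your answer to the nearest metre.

Observed coordinate differences: Δφ = +0.00082°, Δλ = -0.00188°.
Converting to metres (1° lat = 111300 m, cos φ = 0.906138): observed ΔN = 91.3 m, observed ΔE = -189.6 m.
Subtracting the expected shift leaves a residual of 91.3 − (49) = 42.3 m north and -189.6 − (-172) = -17.6 m east.
Residual distance = √(42.3² + (-17.6)²) = 45.8 m.

46 m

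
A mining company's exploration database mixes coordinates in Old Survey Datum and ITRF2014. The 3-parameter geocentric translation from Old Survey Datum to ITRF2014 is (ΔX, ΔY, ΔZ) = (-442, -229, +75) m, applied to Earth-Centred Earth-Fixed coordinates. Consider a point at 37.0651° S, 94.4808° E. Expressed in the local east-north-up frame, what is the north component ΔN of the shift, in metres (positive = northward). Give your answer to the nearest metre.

At φ = -37.0651°, λ = 94.4808°: sin φ = -0.602722, cos φ = 0.797951, sin λ = 0.996944, cos λ = -0.078125.
ΔN = −sin φ cos λ·ΔX − sin φ sin λ·ΔY + cos φ·ΔZ = −(-0.602722)(-0.078125)(-442) − (-0.602722)(0.996944)(-229) + (0.797951)(75) = -56.94 m.

ΔN = -57 m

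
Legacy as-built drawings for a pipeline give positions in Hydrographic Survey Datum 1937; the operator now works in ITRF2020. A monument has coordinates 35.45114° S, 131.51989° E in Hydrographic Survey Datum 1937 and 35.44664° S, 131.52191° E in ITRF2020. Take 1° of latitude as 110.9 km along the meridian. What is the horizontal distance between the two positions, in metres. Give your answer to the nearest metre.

Δφ = -35.44664° − -35.45114° = +0.00450°; Δλ = 131.52191° − 131.51989° = +0.00202°.
ΔN = Δφ × 110900 = 499.1 m; ΔE = Δλ × 110900 × cos(-35.45114°) = +0.00202 × 110900 × 0.814610 = 182.5 m.
Distance = √(ΔE² + ΔN²) = √(182.5² + 499.1²) = 531.4 m.

531 m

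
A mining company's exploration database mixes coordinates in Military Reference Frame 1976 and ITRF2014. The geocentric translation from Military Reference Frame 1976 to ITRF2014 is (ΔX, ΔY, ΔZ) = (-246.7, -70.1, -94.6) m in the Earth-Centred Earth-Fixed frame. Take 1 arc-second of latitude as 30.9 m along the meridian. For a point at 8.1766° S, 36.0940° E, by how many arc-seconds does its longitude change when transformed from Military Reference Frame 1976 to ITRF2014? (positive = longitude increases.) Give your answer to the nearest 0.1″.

sin φ = -0.142225, cos φ = 0.989834, sin λ = 0.589112, cos λ = 0.808052.
East component: ΔE = −sin λ·ΔX + cos λ·ΔY = −(0.589112)(-246.7) + (0.808052)(-70.1) = 88.69 m.
1° of latitude spans 3600 × 30.90 = 111240 m; at latitude φ, 1° of longitude spans that × cos φ = 110109.2 m, so Δλ = 88.69 / 110109.2 × 3600 = 2.900″.

Δλ = 2.9″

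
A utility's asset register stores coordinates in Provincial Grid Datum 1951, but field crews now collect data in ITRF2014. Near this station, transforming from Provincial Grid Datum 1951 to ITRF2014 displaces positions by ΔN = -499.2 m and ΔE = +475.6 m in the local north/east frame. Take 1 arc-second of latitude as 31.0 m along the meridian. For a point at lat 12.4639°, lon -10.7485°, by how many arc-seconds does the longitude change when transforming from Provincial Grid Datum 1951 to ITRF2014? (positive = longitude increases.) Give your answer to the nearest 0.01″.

Δλ = 15.71″

At latitude 12.4639°, cos φ = 0.976432.
1″ of longitude at this latitude = 31.00 × cos φ = 30.2694 m, so Δλ = 475.6 / 30.2694 = 15.712″.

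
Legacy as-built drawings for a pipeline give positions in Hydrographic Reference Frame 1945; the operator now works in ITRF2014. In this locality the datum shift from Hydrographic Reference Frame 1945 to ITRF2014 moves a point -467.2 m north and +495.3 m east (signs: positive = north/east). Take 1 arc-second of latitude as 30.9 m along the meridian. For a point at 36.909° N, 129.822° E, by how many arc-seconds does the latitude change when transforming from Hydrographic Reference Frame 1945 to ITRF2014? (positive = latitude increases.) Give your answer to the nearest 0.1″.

Δφ = -15.1″

1″ of latitude = 30.90 m, so Δφ = -467.2 / 30.90 = -15.120″.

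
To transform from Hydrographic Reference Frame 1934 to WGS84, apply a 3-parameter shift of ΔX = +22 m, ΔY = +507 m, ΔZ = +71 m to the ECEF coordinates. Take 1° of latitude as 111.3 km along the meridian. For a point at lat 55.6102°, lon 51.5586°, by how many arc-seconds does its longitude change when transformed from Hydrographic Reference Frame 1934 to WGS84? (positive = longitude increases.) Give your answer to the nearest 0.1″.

sin φ = 0.825214, cos φ = 0.564820, sin λ = 0.783244, cos λ = 0.621714.
East component: ΔE = −sin λ·ΔX + cos λ·ΔY = −(0.783244)(22) + (0.621714)(507) = 297.98 m.
1° of latitude spans 111300 m; at latitude φ, 1° of longitude spans that × cos φ = 62864.5 m, so Δλ = 297.98 / 62864.5 × 3600 = 17.064″.

Δλ = 17.1″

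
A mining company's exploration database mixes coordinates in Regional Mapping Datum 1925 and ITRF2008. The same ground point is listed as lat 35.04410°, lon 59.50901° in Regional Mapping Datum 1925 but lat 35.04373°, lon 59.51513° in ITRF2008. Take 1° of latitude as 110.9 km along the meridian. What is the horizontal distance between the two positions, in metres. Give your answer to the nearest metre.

557 m

Δφ = 35.04373° − 35.04410° = -0.00037°; Δλ = 59.51513° − 59.50901° = +0.00612°.
ΔN = Δφ × 110900 = -41.0 m; ΔE = Δλ × 110900 × cos(35.04410°) = +0.00612 × 110900 × 0.818710 = 555.7 m.
Distance = √(ΔE² + ΔN²) = √(555.7² + (-41.0)²) = 557.2 m.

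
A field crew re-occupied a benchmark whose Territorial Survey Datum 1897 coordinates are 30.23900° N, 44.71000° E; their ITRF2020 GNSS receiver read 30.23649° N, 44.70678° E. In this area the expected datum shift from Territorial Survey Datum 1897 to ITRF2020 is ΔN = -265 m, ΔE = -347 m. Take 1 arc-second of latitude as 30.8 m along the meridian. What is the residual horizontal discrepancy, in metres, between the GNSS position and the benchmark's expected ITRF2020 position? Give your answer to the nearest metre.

Observed coordinate differences: Δφ = -0.00251°, Δλ = -0.00322°.
Converting to metres (1° lat = 110880 m, cos φ = 0.863932): observed ΔN = -278.3 m, observed ΔE = -308.5 m.
Subtracting the expected shift leaves a residual of -278.3 − (-265) = -13.3 m north and -308.5 − (-347) = 38.5 m east.
Residual distance = √((-13.3)² + 38.5²) = 40.8 m.

41 m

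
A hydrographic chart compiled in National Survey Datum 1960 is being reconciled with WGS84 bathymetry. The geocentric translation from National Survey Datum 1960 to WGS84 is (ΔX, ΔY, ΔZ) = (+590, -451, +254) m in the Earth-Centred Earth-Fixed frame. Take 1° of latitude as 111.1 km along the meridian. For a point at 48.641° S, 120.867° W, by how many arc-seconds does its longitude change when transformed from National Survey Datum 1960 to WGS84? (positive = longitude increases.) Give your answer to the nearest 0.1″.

sin φ = -0.750584, cos φ = 0.660775, sin λ = -0.858361, cos λ = -0.513047.
East component: ΔE = −sin λ·ΔX + cos λ·ΔY = −(-0.858361)(590) + (-0.513047)(-451) = 737.82 m.
1° of latitude spans 111100 m; at latitude φ, 1° of longitude spans that × cos φ = 73412.1 m, so Δλ = 737.82 / 73412.1 × 3600 = 36.181″.

Δλ = 36.2″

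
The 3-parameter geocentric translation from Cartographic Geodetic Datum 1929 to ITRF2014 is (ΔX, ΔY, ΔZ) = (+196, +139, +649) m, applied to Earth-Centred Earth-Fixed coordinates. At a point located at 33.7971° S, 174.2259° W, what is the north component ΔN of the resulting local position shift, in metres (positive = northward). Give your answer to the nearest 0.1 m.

ΔN = 423.1 m

At φ = -33.7971°, λ = -174.2259°: sin φ = -0.556254, cos φ = 0.831013, sin λ = -0.100607, cos λ = -0.994926.
ΔN = −sin φ cos λ·ΔX − sin φ sin λ·ΔY + cos φ·ΔZ = −(-0.556254)(-0.994926)(196) − (-0.556254)(-0.100607)(139) + (0.831013)(649) = 423.08 m.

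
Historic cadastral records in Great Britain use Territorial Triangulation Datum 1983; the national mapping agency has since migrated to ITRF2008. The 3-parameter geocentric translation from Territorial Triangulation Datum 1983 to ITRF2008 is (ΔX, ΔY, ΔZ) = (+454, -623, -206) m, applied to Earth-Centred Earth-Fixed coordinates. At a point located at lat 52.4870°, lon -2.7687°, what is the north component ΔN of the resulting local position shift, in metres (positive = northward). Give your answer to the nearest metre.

ΔN = -509 m

The local north axis is (−sin φ cos λ, −sin φ sin λ, cos φ), giving ΔN = -359.699 − 23.871 − 125.442 = -509.01 m.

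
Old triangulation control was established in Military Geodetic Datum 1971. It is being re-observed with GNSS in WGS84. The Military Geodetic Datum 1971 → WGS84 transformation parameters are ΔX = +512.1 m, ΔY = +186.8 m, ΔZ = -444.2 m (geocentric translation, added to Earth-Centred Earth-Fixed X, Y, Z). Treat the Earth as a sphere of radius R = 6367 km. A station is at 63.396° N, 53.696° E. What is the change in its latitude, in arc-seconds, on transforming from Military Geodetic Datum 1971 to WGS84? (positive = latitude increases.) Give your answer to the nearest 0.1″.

Δφ = -19.6″

sin φ = 0.894123, cos φ = 0.447822, sin λ = 0.805887, cos λ = 0.592069.
North component: ΔN = −sin φ cos λ·ΔX − sin φ sin λ·ΔY + cos φ·ΔZ = −(0.894123)(0.592069)(512.1) − (0.894123)(0.805887)(186.8) + (0.447822)(-444.2) = -604.62 m.
1° of latitude spans πR/180 = 111125 m, so Δφ = -604.62 / 111125 × 3600 = -19.587″.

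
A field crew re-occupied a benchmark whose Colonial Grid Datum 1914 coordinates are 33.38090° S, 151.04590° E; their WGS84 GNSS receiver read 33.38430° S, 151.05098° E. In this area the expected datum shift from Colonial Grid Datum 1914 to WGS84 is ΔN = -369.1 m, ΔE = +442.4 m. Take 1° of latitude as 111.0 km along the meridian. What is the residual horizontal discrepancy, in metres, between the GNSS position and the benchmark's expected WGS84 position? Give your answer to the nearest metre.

30 m

Observed coordinate differences: Δφ = -0.00340°, Δλ = +0.00508°.
Converting to metres (1° lat = 111000 m, cos φ = 0.835031): observed ΔN = -377.4 m, observed ΔE = 470.9 m.
Subtracting the expected shift leaves a residual of -377.4 − (-369.1) = -8.3 m north and 470.9 − (442.4) = 28.5 m east.
Residual distance = √((-8.3)² + 28.5²) = 29.6 m.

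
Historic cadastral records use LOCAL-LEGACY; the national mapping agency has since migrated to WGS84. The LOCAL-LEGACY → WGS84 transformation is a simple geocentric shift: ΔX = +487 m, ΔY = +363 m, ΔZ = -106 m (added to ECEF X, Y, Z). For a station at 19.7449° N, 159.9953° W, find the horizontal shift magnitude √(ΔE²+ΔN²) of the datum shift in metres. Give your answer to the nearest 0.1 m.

199.5 m

The local east axis at (φ, λ) is (−sin λ, cos λ, 0), so ΔE = −sin(-159.9953°)·487 + cos(-159.9953°)·363 = -174.50 m.
The local north axis is (−sin φ cos λ, −sin φ sin λ, cos φ), giving ΔN = 154.598 + 41.953 − 99.768 = 96.78 m.
Horizontal magnitude = √(ΔE² + ΔN²) = √((-174.50)² + 96.78²) = 199.54 m.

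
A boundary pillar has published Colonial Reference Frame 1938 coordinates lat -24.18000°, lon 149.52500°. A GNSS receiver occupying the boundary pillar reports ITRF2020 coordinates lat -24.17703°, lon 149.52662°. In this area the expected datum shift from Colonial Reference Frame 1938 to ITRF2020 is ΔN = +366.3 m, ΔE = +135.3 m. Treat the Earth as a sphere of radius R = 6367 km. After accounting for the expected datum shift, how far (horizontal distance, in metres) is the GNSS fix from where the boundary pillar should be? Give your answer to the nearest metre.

46 m

Observed coordinate differences: Δφ = +0.00297°, Δλ = +0.00162°.
Converting to metres (1° lat = 111125 m, cos φ = 0.912263): observed ΔN = 330.0 m, observed ΔE = 164.2 m.
Subtracting the expected shift leaves a residual of 330.0 − (366.3) = -36.3 m north and 164.2 − (135.3) = 28.9 m east.
Residual distance = √((-36.3)² + 28.9²) = 46.4 m.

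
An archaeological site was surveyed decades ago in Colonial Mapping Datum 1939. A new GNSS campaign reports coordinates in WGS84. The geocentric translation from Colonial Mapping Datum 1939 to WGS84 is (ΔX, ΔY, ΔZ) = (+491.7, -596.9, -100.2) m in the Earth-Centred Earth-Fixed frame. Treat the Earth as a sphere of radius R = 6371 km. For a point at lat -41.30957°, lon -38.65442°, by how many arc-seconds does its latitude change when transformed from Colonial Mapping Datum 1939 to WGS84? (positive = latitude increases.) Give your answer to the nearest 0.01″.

Δφ = 13.74″

sin φ = -0.660127, cos φ = 0.751154, sin λ = -0.624622, cos λ = 0.780928.
North component: ΔN = −sin φ cos λ·ΔX − sin φ sin λ·ΔY + cos φ·ΔZ = −(-0.660127)(0.780928)(491.7) − (-0.660127)(-0.624622)(-596.9) + (0.751154)(-100.2) = 424.33 m.
1° of latitude spans πR/180 = 111195 m, so Δφ = 424.33 / 111195 × 3600 = 13.738″.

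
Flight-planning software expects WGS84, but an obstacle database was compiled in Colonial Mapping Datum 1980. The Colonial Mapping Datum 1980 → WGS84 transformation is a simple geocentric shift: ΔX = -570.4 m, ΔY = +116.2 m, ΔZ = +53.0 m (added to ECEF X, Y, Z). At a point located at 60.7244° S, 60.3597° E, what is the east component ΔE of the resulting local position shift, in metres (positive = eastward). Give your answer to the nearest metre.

At φ = -60.7244°, λ = 60.3597°: sin φ = -0.872278, cos φ = 0.489011, sin λ = 0.869147, cos λ = 0.494553.
ΔE = −sin λ·ΔX + cos λ·ΔY = −(0.869147)·(-570.4) + (0.494553)·(116.2) = 553.23 m.

ΔE = 553 m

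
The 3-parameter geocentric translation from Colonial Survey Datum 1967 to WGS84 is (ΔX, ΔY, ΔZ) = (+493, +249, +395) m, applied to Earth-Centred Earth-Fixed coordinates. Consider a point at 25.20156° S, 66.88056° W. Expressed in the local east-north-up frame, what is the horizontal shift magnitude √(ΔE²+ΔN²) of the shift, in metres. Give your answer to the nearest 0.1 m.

At φ = -25.20156°, λ = -66.88056°: sin φ = -0.425804, cos φ = 0.904815, sin λ = -0.919688, cos λ = 0.392649.
ΔE = −sin λ·ΔX + cos λ·ΔY = −(-0.919688)·(493) + (0.392649)·(249) = 551.18 m.
ΔN = −sin φ cos λ·ΔX − sin φ sin λ·ΔY + cos φ·ΔZ = −(-0.425804)(0.392649)(493) − (-0.425804)(-0.919688)(249) + (0.904815)(395) = 342.32 m.
Horizontal magnitude = √(ΔE² + ΔN²) = √(551.18² + 342.32²) = 648.83 m.

648.8 m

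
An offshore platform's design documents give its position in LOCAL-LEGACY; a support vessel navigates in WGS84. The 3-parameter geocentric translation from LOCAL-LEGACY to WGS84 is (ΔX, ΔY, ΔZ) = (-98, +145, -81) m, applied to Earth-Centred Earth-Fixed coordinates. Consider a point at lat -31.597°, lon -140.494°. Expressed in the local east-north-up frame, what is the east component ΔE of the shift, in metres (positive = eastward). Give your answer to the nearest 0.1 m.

ΔE = -174.2 m

The local east axis at (φ, λ) is (−sin λ, cos λ, 0), so ΔE = −sin(-140.494°)·(-98) + cos(-140.494°)·145 = -174.22 m.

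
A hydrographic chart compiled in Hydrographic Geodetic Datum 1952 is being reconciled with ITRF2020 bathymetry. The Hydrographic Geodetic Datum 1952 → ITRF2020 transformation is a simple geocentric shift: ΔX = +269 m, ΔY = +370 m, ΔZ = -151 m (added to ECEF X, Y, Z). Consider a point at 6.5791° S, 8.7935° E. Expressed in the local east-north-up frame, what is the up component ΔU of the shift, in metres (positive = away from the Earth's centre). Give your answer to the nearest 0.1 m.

ΔU = 337.6 m

At φ = -6.5791°, λ = 8.7935°: sin φ = -0.114575, cos φ = 0.993415, sin λ = 0.152874, cos λ = 0.988246.
ΔU = cos φ cos λ·ΔX + cos φ sin λ·ΔY + sin φ·ΔZ = (0.993415)(0.988246)(269) + (0.993415)(0.152874)(370) + (-0.114575)(-151) = 337.58 m.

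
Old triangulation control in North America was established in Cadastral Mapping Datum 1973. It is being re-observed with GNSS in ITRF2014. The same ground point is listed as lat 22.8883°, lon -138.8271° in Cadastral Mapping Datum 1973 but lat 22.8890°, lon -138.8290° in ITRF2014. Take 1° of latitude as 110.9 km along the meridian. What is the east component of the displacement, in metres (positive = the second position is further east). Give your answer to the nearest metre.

ΔE = -194 m

Δφ = 22.8890° − 22.8883° = +0.0007°; Δλ = -138.8290° − -138.8271° = -0.0019°.
ΔN = Δφ × 110900 = 77.6 m; ΔE = Δλ × 110900 × cos(22.8883°) = -0.0019 × 110900 × 0.921265 = -194.1 m.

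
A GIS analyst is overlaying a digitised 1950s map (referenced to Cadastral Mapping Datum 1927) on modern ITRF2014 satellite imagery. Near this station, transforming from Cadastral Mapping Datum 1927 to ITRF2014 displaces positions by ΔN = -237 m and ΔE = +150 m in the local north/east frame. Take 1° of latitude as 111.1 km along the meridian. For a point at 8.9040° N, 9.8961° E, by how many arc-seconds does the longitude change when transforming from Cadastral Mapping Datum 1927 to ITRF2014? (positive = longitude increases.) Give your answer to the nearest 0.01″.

Δλ = 4.92″

At latitude 8.9040°, cos φ = 0.987949.
1° of longitude at this latitude = 111.1 × cos φ = 109.76 km, so Δλ = 150.0 / 109761.1 = 0.0013666° = 4.920″.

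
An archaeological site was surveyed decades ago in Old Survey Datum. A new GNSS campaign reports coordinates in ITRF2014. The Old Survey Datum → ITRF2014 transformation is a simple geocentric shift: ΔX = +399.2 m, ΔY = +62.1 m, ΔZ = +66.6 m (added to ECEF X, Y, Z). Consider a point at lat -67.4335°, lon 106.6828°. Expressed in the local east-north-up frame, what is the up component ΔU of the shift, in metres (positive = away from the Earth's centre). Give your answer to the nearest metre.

The local up (radial) axis is (cos φ cos λ, cos φ sin λ, sin φ), giving ΔU = -43.978 + 22.828 − 61.501 = -82.65 m.

ΔU = -83 m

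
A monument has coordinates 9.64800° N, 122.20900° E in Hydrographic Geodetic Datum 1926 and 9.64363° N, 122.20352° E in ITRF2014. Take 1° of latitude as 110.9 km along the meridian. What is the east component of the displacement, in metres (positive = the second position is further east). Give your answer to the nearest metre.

Δφ = 9.64363° − 9.64800° = -0.00437°; Δλ = 122.20352° − 122.20900° = -0.00548°.
ΔN = Δφ × 110900 = -484.6 m; ΔE = Δλ × 110900 × cos(9.64800°) = -0.00548 × 110900 × 0.985856 = -599.1 m.

ΔE = -599 m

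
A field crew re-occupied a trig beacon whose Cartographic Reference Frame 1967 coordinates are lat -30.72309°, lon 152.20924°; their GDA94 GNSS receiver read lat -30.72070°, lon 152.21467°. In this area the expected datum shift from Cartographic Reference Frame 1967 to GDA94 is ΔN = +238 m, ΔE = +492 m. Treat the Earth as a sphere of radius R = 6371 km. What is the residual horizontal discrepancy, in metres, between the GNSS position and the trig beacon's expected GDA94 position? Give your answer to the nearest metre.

Observed coordinate differences: Δφ = +0.00239°, Δλ = +0.00543°.
Converting to metres (1° lat = 111195 m, cos φ = 0.859646): observed ΔN = 265.8 m, observed ΔE = 519.0 m.
Subtracting the expected shift leaves a residual of 265.8 − (238) = 27.8 m north and 519.0 − (492) = 27.0 m east.
Residual distance = √(27.8² + 27.0²) = 38.8 m.

39 m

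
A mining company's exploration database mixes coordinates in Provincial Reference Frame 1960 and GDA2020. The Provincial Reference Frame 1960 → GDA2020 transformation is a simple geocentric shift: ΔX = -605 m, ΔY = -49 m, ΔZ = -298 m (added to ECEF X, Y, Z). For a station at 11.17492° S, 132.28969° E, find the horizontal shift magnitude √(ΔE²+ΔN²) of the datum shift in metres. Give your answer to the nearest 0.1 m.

528.7 m

The local east axis at (φ, λ) is (−sin λ, cos λ, 0), so ΔE = −sin(132.28969°)·(-605) + cos(132.28969°)·(-49) = 480.52 m.
The local north axis is (−sin φ cos λ, −sin φ sin λ, cos φ), giving ΔN = 78.896 − 7.025 − 292.350 = -220.48 m.
Horizontal magnitude = √(ΔE² + ΔN²) = √(480.52² + (-220.48)²) = 528.69 m.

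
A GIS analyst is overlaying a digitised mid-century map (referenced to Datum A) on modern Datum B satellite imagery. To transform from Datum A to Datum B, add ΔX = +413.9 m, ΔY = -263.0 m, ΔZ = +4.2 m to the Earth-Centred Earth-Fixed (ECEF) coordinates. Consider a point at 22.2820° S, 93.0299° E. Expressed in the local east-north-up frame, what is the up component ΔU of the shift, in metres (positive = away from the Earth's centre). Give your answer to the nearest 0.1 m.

At φ = -22.2820°, λ = 93.0299°: sin φ = -0.379165, cos φ = 0.925329, sin λ = 0.998602, cos λ = -0.052857.
ΔU = cos φ cos λ·ΔX + cos φ sin λ·ΔY + sin φ·ΔZ = (0.925329)(-0.052857)(413.9) + (0.925329)(0.998602)(-263.0) + (-0.379165)(4.2) = -264.86 m.

ΔU = -264.9 m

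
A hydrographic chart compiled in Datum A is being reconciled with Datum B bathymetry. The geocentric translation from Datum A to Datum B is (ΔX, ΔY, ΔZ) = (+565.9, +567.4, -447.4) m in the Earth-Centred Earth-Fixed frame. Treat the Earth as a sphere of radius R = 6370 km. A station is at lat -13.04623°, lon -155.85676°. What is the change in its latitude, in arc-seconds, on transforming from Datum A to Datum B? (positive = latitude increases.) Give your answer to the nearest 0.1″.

Δφ = -19.6″

sin φ = -0.225737, cos φ = 0.974188, sin λ = -0.409019, cos λ = -0.912526.
North component: ΔN = −sin φ cos λ·ΔX − sin φ sin λ·ΔY + cos φ·ΔZ = −(-0.225737)(-0.912526)(565.9) − (-0.225737)(-0.409019)(567.4) + (0.974188)(-447.4) = -604.81 m.
1° of latitude spans πR/180 = 111177 m, so Δφ = -604.81 / 111177 × 3600 = -19.584″.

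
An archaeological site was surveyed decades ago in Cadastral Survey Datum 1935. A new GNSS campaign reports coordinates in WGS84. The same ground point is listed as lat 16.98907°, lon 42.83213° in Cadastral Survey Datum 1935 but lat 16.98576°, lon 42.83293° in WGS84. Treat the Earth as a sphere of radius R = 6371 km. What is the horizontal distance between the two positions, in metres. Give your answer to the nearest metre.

378 m

Δφ = 16.98576° − 16.98907° = -0.00331°; Δλ = 42.83293° − 42.83213° = +0.00080°.
1° along a meridian = πR/180 = 111195 m.
ΔN = Δφ × 111195 = -368.1 m; ΔE = Δλ × 111195 × cos(16.98907°) = +0.00080 × 111195 × 0.956361 = 85.1 m.
Distance = √(ΔE² + ΔN²) = √(85.1² + (-368.1)²) = 377.8 m.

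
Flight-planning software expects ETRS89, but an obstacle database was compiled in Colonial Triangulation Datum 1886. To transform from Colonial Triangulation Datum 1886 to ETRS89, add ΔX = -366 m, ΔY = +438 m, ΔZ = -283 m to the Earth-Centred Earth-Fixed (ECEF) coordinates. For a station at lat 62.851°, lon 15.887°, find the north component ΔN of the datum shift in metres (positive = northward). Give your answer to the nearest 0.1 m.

ΔN = 77.4 m

At φ = 62.851°, λ = 15.887°: sin φ = 0.889823, cos φ = 0.456306, sin λ = 0.273741, cos λ = 0.961803.
ΔN = −sin φ cos λ·ΔX − sin φ sin λ·ΔY + cos φ·ΔZ = −(0.889823)(0.961803)(-366) − (0.889823)(0.273741)(438) + (0.456306)(-283) = 77.41 m.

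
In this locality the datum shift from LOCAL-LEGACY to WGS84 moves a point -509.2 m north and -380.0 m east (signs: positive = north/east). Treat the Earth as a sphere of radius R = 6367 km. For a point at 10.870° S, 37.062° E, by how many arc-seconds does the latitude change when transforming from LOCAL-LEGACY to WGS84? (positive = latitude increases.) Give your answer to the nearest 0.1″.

Δφ = -16.5″

On a sphere of radius R, 1 rad of latitude = R, so Δφ = ΔN / R = -509.2 / 6367000 = -7.9975e-05 rad = -16.496″.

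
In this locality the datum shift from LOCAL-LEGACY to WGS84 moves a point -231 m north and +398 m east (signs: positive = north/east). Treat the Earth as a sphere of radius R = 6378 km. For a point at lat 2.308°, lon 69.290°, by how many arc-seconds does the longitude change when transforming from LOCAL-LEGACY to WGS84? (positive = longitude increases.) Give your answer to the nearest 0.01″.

Δλ = 12.88″

At latitude 2.308°, cos φ = 0.999189.
One radian of longitude at latitude φ spans R cos φ, so Δλ = ΔE / (R cos φ) = 398.0 / (6378000 × 0.999189) = 6.2453e-05 rad = 12.882″.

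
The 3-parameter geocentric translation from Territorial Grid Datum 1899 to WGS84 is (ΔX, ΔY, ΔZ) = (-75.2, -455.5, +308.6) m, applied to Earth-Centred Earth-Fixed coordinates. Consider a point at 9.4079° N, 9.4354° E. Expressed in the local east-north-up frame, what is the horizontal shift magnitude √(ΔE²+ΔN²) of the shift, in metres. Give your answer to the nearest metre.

547 m

The local east axis at (φ, λ) is (−sin λ, cos λ, 0), so ΔE = −sin(9.4354°)·(-75.2) + cos(9.4354°)·(-455.5) = -437.01 m.
The local north axis is (−sin φ cos λ, −sin φ sin λ, cos φ), giving ΔN = 12.126 + 12.206 + 304.449 = 328.78 m.
Horizontal magnitude = √(ΔE² + ΔN²) = √((-437.01)² + 328.78²) = 546.88 m.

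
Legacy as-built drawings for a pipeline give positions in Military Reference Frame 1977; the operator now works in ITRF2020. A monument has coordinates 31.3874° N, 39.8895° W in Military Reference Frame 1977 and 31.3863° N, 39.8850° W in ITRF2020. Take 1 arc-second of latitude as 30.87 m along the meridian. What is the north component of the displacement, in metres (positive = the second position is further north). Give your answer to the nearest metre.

Δφ = 31.3863° − 31.3874° = -0.0011°; Δλ = -39.8850° − -39.8895° = +0.0045°.
1° of latitude = 3600 × 30.87 = 111132 m.
ΔN = Δφ × 111132 = -122.2 m; ΔE = Δλ × 111132 × cos(31.3874°) = +0.0045 × 111132 × 0.853665 = 426.9 m.

ΔN = -122 m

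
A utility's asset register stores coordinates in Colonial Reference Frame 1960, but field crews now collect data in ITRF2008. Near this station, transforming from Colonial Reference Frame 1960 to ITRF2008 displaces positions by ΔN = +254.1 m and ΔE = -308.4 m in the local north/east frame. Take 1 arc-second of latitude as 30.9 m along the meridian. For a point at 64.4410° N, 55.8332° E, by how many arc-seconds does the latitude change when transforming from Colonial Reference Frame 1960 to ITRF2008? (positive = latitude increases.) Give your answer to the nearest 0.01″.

1″ of latitude = 30.90 m, so Δφ = 254.1 / 30.90 = 8.223″.

Δφ = 8.22″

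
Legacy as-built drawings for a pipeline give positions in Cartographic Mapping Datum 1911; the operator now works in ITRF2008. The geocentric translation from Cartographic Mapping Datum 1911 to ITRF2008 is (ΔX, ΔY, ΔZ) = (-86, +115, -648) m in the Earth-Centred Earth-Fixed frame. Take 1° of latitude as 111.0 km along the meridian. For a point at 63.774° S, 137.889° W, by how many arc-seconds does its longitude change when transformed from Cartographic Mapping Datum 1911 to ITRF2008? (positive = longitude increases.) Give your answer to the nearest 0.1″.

sin φ = -0.897058, cos φ = 0.441913, sin λ = -0.670569, cos λ = -0.741847.
East component: ΔE = −sin λ·ΔX + cos λ·ΔY = −(-0.670569)(-86) + (-0.741847)(115) = -142.98 m.
1° of latitude spans 111000 m; at latitude φ, 1° of longitude spans that × cos φ = 49052.3 m, so Δλ = -142.98 / 49052.3 × 3600 = -10.494″.

Δλ = -10.5″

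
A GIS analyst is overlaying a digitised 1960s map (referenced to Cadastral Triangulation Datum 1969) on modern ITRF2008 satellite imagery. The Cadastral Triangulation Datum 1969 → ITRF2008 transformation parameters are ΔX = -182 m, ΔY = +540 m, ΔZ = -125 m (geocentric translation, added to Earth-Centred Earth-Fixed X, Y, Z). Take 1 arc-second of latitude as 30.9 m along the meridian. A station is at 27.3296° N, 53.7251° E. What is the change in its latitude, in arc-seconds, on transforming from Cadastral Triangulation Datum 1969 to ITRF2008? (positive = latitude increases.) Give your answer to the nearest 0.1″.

Δφ = -8.5″

sin φ = 0.459109, cos φ = 0.888380, sin λ = 0.806188, cos λ = 0.591660.
North component: ΔN = −sin φ cos λ·ΔX − sin φ sin λ·ΔY + cos φ·ΔZ = −(0.459109)(0.591660)(-182) − (0.459109)(0.806188)(540) + (0.888380)(-125) = -261.48 m.
1° of latitude spans 3600 × 30.90 = 111240 m, so Δφ = -261.48 / 111240 × 3600 = -8.462″.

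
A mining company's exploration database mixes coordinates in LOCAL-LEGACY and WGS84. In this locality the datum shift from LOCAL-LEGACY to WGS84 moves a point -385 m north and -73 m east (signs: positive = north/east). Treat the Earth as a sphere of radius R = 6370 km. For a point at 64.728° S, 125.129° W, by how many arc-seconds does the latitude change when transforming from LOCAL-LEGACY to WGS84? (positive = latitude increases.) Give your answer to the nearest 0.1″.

Δφ = -12.5″

On a sphere of radius R, 1 rad of latitude = R, so Δφ = ΔN / R = -385.0 / 6370000 = -6.0440e-05 rad = -12.467″.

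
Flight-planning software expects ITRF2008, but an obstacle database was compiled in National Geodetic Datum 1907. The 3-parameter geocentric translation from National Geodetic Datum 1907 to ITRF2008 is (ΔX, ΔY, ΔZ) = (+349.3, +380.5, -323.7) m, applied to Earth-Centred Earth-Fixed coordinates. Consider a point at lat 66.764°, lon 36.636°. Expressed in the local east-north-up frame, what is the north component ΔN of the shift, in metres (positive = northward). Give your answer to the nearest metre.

The local north axis is (−sin φ cos λ, −sin φ sin λ, cos φ), giving ΔN = -257.558 − 208.638 − 127.706 = -593.90 m.

ΔN = -594 m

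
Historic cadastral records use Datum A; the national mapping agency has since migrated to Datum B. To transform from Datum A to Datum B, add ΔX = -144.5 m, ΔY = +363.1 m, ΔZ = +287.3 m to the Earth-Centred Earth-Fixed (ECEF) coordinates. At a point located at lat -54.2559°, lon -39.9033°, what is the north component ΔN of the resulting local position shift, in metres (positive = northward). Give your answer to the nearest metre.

The local north axis is (−sin φ cos λ, −sin φ sin λ, cos φ), giving ΔN = -89.970 − 189.051 + 167.831 = -111.19 m.

ΔN = -111 m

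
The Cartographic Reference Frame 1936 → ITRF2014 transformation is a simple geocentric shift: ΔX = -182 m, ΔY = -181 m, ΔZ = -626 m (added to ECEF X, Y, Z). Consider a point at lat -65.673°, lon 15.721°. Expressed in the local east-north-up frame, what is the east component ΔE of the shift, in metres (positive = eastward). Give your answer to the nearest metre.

ΔE = -125 m

At φ = -65.673°, λ = 15.721°: sin φ = -0.911209, cos φ = 0.411944, sin λ = 0.270953, cos λ = 0.962593.
ΔE = −sin λ·ΔX + cos λ·ΔY = −(0.270953)·(-182) + (0.962593)·(-181) = -124.92 m.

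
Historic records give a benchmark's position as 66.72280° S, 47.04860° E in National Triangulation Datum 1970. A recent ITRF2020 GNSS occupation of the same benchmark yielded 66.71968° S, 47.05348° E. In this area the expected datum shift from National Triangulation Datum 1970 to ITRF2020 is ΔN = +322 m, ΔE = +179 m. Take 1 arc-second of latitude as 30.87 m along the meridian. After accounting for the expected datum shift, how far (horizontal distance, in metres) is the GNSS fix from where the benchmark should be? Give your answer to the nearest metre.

Observed coordinate differences: Δφ = +0.00312°, Δλ = +0.00488°.
Converting to metres (1° lat = 111132 m, cos φ = 0.395180): observed ΔN = 346.7 m, observed ΔE = 214.3 m.
Subtracting the expected shift leaves a residual of 346.7 − (322) = 24.7 m north and 214.3 − (179) = 35.3 m east.
Residual distance = √(24.7² + 35.3²) = 43.1 m.

43 m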